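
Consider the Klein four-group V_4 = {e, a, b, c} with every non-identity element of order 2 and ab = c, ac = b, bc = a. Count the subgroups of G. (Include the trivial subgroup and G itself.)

5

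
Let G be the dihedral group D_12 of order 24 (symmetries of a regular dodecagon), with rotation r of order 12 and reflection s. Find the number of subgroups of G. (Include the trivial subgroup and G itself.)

34

|G| = 24, so by Lagrange every subgroup order divides 24. Divisors: 1, 2, 3, 4, 6, 8, 12, 24.
Subgroups by order — order 1: 1; order 2: 13; order 3: 1; order 4: 7; order 6: 5; order 8: 3; order 12: 3; order 24: 1.
Total: 1 + 13 + 1 + 7 + 5 + 3 + 3 + 1 = 34.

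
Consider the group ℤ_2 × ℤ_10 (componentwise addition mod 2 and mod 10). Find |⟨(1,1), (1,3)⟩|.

|⟨(1,1)⟩| = 10 and |⟨(1,3)⟩| = 10, so |H| is a multiple of lcm(10, 10) = 10 and divides |G| = 20.
Closing under the operation: H = {(0,0), (0,2), (0,4), (0,6), (0,8), (1,1), (1,3), (1,5), (1,7), (1,9)}, so |H| = 10.

10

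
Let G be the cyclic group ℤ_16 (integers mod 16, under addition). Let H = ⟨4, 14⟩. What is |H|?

8

|⟨4⟩| = 4 and |⟨14⟩| = 8, so |H| is a multiple of lcm(4, 8) = 8 and divides |G| = 16.
Closing under the operation: H = {0, 2, 4, 6, 8, 10, 12, 14}, so |H| = 8.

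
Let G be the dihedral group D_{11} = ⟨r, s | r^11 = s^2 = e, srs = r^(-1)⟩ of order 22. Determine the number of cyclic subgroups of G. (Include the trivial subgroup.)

Group the elements of G by the cyclic subgroup they generate; each cyclic subgroup of order d accounts for φ(d) elements.
Cyclic subgroups by order — order 1: 1; order 2: 11; order 11: 1.
Total: 13.

13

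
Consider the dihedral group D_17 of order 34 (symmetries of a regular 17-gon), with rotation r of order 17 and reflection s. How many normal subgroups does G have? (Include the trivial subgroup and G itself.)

3

G has 20 subgroups. Checking conjugation-invariance by order — order 1: 1/1 normal; order 2: 0/17 normal; order 17: 1/1 normal; order 34: 1/1 normal.
Total normal subgroups: 3.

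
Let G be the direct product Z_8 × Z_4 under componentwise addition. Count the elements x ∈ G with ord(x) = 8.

An element (a,b) has order lcm(ord(a), ord(b)); count pairs with lcm equal to 8.
Enumerating gives 16 such elements.

16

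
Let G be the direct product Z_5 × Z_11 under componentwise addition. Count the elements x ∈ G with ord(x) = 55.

An element (a,b) has order lcm(ord(a), ord(b)); count pairs with lcm equal to 55.
Enumerating gives 40 such elements.

40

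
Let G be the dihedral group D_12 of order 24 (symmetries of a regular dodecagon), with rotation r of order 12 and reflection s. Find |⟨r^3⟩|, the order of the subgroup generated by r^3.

4

Computing powers of r^3: the smallest k with (r^3)^k = e is k = 4.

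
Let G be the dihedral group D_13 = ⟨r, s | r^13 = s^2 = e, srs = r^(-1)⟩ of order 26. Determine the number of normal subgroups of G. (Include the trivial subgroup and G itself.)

3

G has 16 subgroups. Checking conjugation-invariance by order — order 1: 1/1 normal; order 2: 0/13 normal; order 13: 1/1 normal; order 26: 1/1 normal.
Total normal subgroups: 3.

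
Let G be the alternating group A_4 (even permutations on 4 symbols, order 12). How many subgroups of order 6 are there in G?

0

|G| = 12 and 6 | 12, so subgroups of order 6 are possible by Lagrange.
Checking all subgroups of G, none has order 6.
So G has 0 subgroups of order 6.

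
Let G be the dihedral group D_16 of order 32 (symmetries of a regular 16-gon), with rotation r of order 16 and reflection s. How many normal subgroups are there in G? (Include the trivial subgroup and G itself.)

G has 36 subgroups. Checking conjugation-invariance by order — order 1: 1/1 normal; order 2: 1/17 normal; order 4: 1/9 normal; order 8: 1/5 normal; order 16: 3/3 normal; order 32: 1/1 normal.
Total normal subgroups: 8.

8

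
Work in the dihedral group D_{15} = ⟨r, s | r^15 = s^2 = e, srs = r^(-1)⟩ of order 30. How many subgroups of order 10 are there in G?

|G| = 30 and 10 | 30, so subgroups of order 10 are possible by Lagrange.
The subgroups of order 10 are: {e, r^3, r^6, r^9, r^12, rs, r^4s, r^7s, r^10s, r^13s}; {e, r^3, r^6, r^9, r^12, r^2s, r^5s, r^8s, r^11s, r^14s}; {e, r^3, r^6, r^9, r^12, s, r^3s, r^6s, r^9s, r^12s}.
So G has 3 subgroups of order 10.

3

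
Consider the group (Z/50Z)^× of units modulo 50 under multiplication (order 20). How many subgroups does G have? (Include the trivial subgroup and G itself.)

6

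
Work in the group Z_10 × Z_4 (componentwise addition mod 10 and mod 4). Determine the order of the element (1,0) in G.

10

The order of (1,0) in Z_10 × Z_4 is lcm(ord(1) in Z_10, ord(0) in Z_4).
ord(1) = 10 and ord(0) = 1, so |⟨(1,0)⟩| = lcm(10, 1) = 10.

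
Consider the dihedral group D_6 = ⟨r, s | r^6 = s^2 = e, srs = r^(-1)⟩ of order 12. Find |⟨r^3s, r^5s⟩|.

6

|⟨r^3s⟩| = 2 and |⟨r^5s⟩| = 2, so |H| is a multiple of lcm(2, 2) = 2 and divides |G| = 12.
Closing under the operation: H = {e, r^2, r^4, rs, r^3s, r^5s}, so |H| = 6.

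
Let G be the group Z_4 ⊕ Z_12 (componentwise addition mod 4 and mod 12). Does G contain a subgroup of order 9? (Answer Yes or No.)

9 does not divide |G| = 48, so by Lagrange no subgroup of order 9 exists.

No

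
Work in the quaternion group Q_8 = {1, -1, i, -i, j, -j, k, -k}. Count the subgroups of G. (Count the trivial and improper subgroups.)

6

|G| = 8, so by Lagrange every subgroup order divides 8. Divisors: 1, 2, 4, 8.
Subgroups by order — order 1: 1; order 2: 1; order 4: 3; order 8: 1.
Total: 1 + 1 + 3 + 1 = 6.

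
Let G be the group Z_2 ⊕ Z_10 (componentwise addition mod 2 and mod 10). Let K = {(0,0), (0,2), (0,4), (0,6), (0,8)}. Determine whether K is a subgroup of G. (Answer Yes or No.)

|K| = 5 divides |G| = 20, consistent with Lagrange.
K contains the identity, every element's inverse is in K, and K is closed under +: it is a subgroup.
In fact K = ⟨(0,2)⟩.

Yes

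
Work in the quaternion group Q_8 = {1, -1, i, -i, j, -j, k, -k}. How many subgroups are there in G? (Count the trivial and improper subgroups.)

6

|G| = 8, so by Lagrange every subgroup order divides 8. Divisors: 1, 2, 4, 8.
Subgroups by order — order 1: 1; order 2: 1; order 4: 3; order 8: 1.
Total: 1 + 1 + 3 + 1 = 6.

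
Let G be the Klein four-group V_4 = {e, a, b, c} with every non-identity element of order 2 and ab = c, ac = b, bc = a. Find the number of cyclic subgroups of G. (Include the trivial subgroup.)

4

Group the elements of G by the cyclic subgroup they generate; each cyclic subgroup of order d accounts for φ(d) elements.
Cyclic subgroups by order — order 1: 1; order 2: 3.
Total: 4.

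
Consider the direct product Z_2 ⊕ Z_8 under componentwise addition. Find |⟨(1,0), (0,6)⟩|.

8

|⟨(1,0)⟩| = 2 and |⟨(0,6)⟩| = 4, so |H| is a multiple of lcm(2, 4) = 4 and divides |G| = 16.
Closing under the operation: H = {(0,0), (0,2), (0,4), (0,6), (1,0), (1,2), (1,4), (1,6)}, so |H| = 8.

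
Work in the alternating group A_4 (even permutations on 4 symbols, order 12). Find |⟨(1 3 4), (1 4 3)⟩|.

|⟨(1 3 4)⟩| = 3 and |⟨(1 4 3)⟩| = 3, so |H| is a multiple of lcm(3, 3) = 3 and divides |G| = 12.
Closing under the operation: H = {e, (1 3 4), (1 4 3)}, so |H| = 3.

3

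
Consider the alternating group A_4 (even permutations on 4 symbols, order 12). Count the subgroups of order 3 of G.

4

|G| = 12 and 3 | 12, so subgroups of order 3 are possible by Lagrange.
The subgroups of order 3 are: {e, (1 2 3), (1 3 2)}; {e, (1 2 4), (1 4 2)}; {e, (1 3 4), (1 4 3)}; {e, (2 3 4), (2 4 3)}.
So G has 4 subgroups of order 3.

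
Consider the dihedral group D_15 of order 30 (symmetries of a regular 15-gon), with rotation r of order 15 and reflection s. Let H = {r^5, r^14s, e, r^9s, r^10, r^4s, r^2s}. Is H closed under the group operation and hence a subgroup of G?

No

|H| = 7 does not divide |G| = 30, so by Lagrange H is not a subgroup.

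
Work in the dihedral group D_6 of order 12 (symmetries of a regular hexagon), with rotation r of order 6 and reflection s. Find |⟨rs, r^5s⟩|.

6

|⟨rs⟩| = 2 and |⟨r^5s⟩| = 2, so |H| is a multiple of lcm(2, 2) = 2 and divides |G| = 12.
Closing under the operation: H = {e, r^2, r^4, rs, r^3s, r^5s}, so |H| = 6.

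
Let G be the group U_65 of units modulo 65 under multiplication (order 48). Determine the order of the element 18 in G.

4

Compute successive powers of 18 mod 65: 18, 64, 47, 1; 18^4 ≡ 1 (mod 65).
So |⟨18⟩| = 4.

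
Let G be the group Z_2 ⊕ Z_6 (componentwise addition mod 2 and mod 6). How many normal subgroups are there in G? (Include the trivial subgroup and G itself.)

G is abelian, so every subgroup is normal.
G has 10 subgroups in total, hence 10 normal subgroups.

10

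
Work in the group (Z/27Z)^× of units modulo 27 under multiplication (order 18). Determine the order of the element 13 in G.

Compute successive powers of 13 mod 27: 13, 7, 10, 22, 16, 19, 4, 25, …; 13^9 ≡ 1 (mod 27).
So |⟨13⟩| = 9.

9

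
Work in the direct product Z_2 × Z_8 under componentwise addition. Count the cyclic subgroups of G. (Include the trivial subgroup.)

Each element a generates a cyclic subgroup ⟨a⟩; distinct elements may generate the same one (a cyclic group of order d has φ(d) generators).
Cyclic subgroups by order — order 1: 1; order 2: 3; order 4: 2; order 8: 2.
Total: 8.

8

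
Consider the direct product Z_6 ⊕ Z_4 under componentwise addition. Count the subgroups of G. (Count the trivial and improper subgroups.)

16

|G| = 24, so by Lagrange every subgroup order divides 24. Divisors: 1, 2, 3, 4, 6, 8, 12, 24.
Subgroups by order — order 1: 1; order 2: 3; order 3: 1; order 4: 3; order 6: 3; order 8: 1; order 12: 3; order 24: 1.
Total: 1 + 3 + 1 + 3 + 3 + 1 + 3 + 1 = 16.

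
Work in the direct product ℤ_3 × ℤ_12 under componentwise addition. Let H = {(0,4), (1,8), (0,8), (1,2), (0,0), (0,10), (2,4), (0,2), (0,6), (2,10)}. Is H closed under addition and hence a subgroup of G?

No

|H| = 10 does not divide |G| = 36, so by Lagrange H is not a subgroup.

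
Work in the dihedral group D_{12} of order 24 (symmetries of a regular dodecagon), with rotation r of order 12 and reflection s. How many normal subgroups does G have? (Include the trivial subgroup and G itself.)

9

G has 34 subgroups. Checking conjugation-invariance by order — order 1: 1/1 normal; order 2: 1/13 normal; order 3: 1/1 normal; order 4: 1/7 normal; order 6: 1/5 normal; order 8: 0/3 normal; order 12: 3/3 normal; order 24: 1/1 normal.
Total normal subgroups: 9.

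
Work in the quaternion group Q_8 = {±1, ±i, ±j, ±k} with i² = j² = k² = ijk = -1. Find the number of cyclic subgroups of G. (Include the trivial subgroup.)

5

Each element a generates a cyclic subgroup ⟨a⟩; distinct elements may generate the same one (a cyclic group of order d has φ(d) generators).
Cyclic subgroups by order — order 1: 1; order 2: 1; order 4: 3.
Total: 5.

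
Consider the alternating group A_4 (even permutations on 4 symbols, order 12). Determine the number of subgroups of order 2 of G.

3

|G| = 12 and 2 | 12, so subgroups of order 2 are possible by Lagrange.
The subgroups of order 2 are: {e, (1 2)(3 4)}; {e, (1 3)(2 4)}; {e, (1 4)(2 3)}.
So G has 3 subgroups of order 2.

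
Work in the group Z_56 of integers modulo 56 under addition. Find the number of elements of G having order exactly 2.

1

In a cyclic group of order 56, the number of elements of order d (for d | 56) is φ(d).
φ(2) = 1.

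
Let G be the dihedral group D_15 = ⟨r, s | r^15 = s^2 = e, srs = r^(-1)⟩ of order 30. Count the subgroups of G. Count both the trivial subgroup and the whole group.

28

|G| = 30, so by Lagrange every subgroup order divides 30. Divisors: 1, 2, 3, 5, 6, 10, 15, 30.
Subgroups by order — order 1: 1; order 2: 15; order 3: 1; order 5: 1; order 6: 5; order 10: 3; order 15: 1; order 30: 1.
Total: 1 + 15 + 1 + 1 + 5 + 3 + 1 + 1 = 28.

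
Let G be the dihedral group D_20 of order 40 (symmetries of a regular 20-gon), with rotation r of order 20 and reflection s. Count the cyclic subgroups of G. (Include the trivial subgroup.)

26

A cyclic subgroup of order d is generated by each of its φ(d) elements of order d, so the cyclic subgroups of order d number (#elements of order d)/φ(d).
Cyclic subgroups by order — order 1: 1; order 2: 21; order 4: 1; order 5: 1; order 10: 1; order 20: 1.
Total: 26.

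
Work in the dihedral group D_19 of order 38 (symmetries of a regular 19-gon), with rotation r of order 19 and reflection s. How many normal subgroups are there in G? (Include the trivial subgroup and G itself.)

G has 22 subgroups. Checking conjugation-invariance by order — order 1: 1/1 normal; order 2: 0/19 normal; order 19: 1/1 normal; order 38: 1/1 normal.
Total normal subgroups: 3.

3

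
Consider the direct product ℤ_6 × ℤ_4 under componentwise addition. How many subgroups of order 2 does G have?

|G| = 24 and 2 | 24, so subgroups of order 2 are possible by Lagrange.
The subgroups of order 2 are: {(0,0), (0,2)}; {(0,0), (3,0)}; {(0,0), (3,2)}.
So G has 3 subgroups of order 2.

3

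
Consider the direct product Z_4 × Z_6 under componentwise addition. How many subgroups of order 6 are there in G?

3

|G| = 24 and 6 | 24, so subgroups of order 6 are possible by Lagrange.
The subgroups of order 6 are: {(0,0), (0,1), (0,2), (0,3), (0,4), (0,5)}; {(0,0), (0,2), (0,4), (2,0), (2,2), (2,4)}; {(0,0), (0,2), (0,4), (2,1), (2,3), (2,5)}.
So G has 3 subgroups of order 6.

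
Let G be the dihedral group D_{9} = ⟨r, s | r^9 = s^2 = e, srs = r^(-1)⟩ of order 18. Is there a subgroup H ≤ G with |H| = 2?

Yes

2 | 18. A subgroup of order 2 is {e, r^2s}.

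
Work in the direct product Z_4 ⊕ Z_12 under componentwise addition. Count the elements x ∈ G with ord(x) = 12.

24

An element (a,b) has order lcm(ord(a), ord(b)); count pairs with lcm equal to 12.
Enumerating gives 24 such elements.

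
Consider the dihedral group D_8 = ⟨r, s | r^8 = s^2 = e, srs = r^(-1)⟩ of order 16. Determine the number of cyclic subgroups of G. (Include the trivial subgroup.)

A cyclic subgroup of order d is generated by each of its φ(d) elements of order d, so the cyclic subgroups of order d number (#elements of order d)/φ(d).
Cyclic subgroups by order — order 1: 1; order 2: 9; order 4: 1; order 8: 1.
Total: 12.

12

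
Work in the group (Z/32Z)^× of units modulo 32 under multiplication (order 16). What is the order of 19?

8

Compute successive powers of 19 mod 32: 19, 9, 11, 17, 3, 25, 27, 1; 19^8 ≡ 1 (mod 32).
So |⟨19⟩| = 8.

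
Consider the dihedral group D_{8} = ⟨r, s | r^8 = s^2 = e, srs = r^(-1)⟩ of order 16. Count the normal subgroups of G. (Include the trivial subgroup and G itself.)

G has 19 subgroups. Checking conjugation-invariance by order — order 1: 1/1 normal; order 2: 1/9 normal; order 4: 1/5 normal; order 8: 3/3 normal; order 16: 1/1 normal.
Total normal subgroups: 7.

7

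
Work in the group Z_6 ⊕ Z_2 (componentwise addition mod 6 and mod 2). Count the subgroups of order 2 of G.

|G| = 12 and 2 | 12, so subgroups of order 2 are possible by Lagrange.
The subgroups of order 2 are: {(0,0), (0,1)}; {(0,0), (3,0)}; {(0,0), (3,1)}.
So G has 3 subgroups of order 2.

3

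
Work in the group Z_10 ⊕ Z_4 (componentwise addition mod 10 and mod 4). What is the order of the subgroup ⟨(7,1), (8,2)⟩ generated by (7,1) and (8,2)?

|⟨(7,1)⟩| = 20 and |⟨(8,2)⟩| = 10, so |H| is a multiple of lcm(20, 10) = 20 and divides |G| = 40.
Closing under the operation: H = {(0,0), (0,2), (1,1), (1,3), (2,0), (2,2), (3,1), (3,3), (4,0), (4,2), (5,1), (5,3), (6,0), (6,2), (7,1), (7,3), (8,0), (8,2), (9,1), (9,3)}, so |H| = 20.

20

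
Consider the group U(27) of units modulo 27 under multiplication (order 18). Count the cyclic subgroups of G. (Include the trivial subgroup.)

A cyclic subgroup of order d is generated by each of its φ(d) elements of order d, so the cyclic subgroups of order d number (#elements of order d)/φ(d).
Cyclic subgroups by order — order 1: 1; order 2: 1; order 3: 1; order 6: 1; order 9: 1; order 18: 1.
Total: 6.

6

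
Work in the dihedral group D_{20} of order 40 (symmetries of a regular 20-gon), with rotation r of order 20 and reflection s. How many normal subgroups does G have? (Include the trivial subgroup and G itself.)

G has 48 subgroups. Checking conjugation-invariance by order — order 1: 1/1 normal; order 2: 1/21 normal; order 4: 1/11 normal; order 5: 1/1 normal; order 8: 0/5 normal; order 10: 1/5 normal; order 20: 3/3 normal; order 40: 1/1 normal.
Total normal subgroups: 9.

9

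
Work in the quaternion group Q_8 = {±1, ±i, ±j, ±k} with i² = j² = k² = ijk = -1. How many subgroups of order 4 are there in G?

|G| = 8 and 4 | 8, so subgroups of order 4 are possible by Lagrange.
The subgroups of order 4 are: {1, -1, i, -i}; {1, -1, j, -j}; {1, -1, k, -k}.
So G has 3 subgroups of order 4.

3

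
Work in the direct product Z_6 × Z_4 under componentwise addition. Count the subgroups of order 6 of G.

3

|G| = 24 and 6 | 24, so subgroups of order 6 are possible by Lagrange.
The subgroups of order 6 are: {(0,0), (0,2), (2,0), (2,2), (4,0), (4,2)}; {(0,0), (1,0), (2,0), (3,0), (4,0), (5,0)}; {(0,0), (1,2), (2,0), (3,2), (4,0), (5,2)}.
So G has 3 subgroups of order 6.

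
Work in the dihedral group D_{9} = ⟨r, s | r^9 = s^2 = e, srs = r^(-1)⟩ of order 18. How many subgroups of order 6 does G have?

|G| = 18 and 6 | 18, so subgroups of order 6 are possible by Lagrange.
The subgroups of order 6 are: {e, r^3, r^6, r^2s, r^5s, r^8s}; {e, r^3, r^6, s, r^3s, r^6s}; {e, r^3, r^6, rs, r^4s, r^7s}.
So G has 3 subgroups of order 6.

3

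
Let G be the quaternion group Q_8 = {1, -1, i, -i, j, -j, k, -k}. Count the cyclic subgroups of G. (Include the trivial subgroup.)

5

Each element a generates a cyclic subgroup ⟨a⟩; distinct elements may generate the same one (a cyclic group of order d has φ(d) generators).
Cyclic subgroups by order — order 1: 1; order 2: 1; order 4: 3.
Total: 5.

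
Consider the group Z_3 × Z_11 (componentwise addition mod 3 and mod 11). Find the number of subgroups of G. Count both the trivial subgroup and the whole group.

4

|G| = 33, so by Lagrange every subgroup order divides 33. Divisors: 1, 3, 11, 33.
Subgroups by order — order 1: 1; order 3: 1; order 11: 1; order 33: 1.
Total: 1 + 1 + 1 + 1 = 4.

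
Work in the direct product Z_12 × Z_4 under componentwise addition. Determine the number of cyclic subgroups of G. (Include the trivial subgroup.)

20

A cyclic subgroup of order d is generated by each of its φ(d) elements of order d, so the cyclic subgroups of order d number (#elements of order d)/φ(d).
Cyclic subgroups by order — order 1: 1; order 2: 3; order 3: 1; order 4: 6; order 6: 3; order 12: 6.
Total: 20.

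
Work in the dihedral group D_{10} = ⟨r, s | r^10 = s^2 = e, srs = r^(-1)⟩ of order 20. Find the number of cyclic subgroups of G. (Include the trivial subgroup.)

Each element a generates a cyclic subgroup ⟨a⟩; distinct elements may generate the same one (a cyclic group of order d has φ(d) generators).
Cyclic subgroups by order — order 1: 1; order 2: 11; order 5: 1; order 10: 1.
Total: 14.

14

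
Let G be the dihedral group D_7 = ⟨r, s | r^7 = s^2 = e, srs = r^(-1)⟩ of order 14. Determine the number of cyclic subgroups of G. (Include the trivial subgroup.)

Group the elements of G by the cyclic subgroup they generate; each cyclic subgroup of order d accounts for φ(d) elements.
Cyclic subgroups by order — order 1: 1; order 2: 7; order 7: 1.
Total: 9.

9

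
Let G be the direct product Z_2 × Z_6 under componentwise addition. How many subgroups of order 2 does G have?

3

|G| = 12 and 2 | 12, so subgroups of order 2 are possible by Lagrange.
The subgroups of order 2 are: {(0,0), (0,3)}; {(0,0), (1,0)}; {(0,0), (1,3)}.
So G has 3 subgroups of order 2.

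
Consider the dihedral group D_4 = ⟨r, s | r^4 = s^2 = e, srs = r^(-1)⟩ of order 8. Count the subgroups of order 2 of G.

|G| = 8 and 2 | 8, so subgroups of order 2 are possible by Lagrange.
The subgroups of order 2 are: {e, r^2}; {e, r^2s}; {e, r^3s}; {e, rs}; … (5 in all).
So G has 5 subgroups of order 2.

5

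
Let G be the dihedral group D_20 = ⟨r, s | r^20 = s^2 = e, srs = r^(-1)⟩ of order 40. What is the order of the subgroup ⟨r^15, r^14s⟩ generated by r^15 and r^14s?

|⟨r^15⟩| = 4 and |⟨r^14s⟩| = 2, so |H| is a multiple of lcm(4, 2) = 4 and divides |G| = 40.
Closing under the operation: H = {e, r^5, r^10, r^15, r^4s, r^9s, r^14s, r^19s}, so |H| = 8.

8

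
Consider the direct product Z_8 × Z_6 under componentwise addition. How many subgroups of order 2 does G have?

3

|G| = 48 and 2 | 48, so subgroups of order 2 are possible by Lagrange.
The subgroups of order 2 are: {(0,0), (0,3)}; {(0,0), (4,0)}; {(0,0), (4,3)}.
So G has 3 subgroups of order 2.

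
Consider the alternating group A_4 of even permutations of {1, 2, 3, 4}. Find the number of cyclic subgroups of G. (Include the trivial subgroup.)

8

A cyclic subgroup of order d is generated by each of its φ(d) elements of order d, so the cyclic subgroups of order d number (#elements of order d)/φ(d).
Cyclic subgroups by order — order 1: 1; order 2: 3; order 3: 4.
Total: 8.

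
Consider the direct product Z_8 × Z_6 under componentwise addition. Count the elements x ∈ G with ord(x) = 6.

6

An element (a,b) has order lcm(ord(a), ord(b)); count pairs with lcm equal to 6.
Enumerating gives 6 such elements.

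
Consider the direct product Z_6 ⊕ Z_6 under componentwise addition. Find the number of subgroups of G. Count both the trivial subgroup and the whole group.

|G| = 36, so by Lagrange every subgroup order divides 36. Divisors: 1, 2, 3, 4, 6, 9, 12, 18, 36.
Subgroups by order — order 1: 1; order 2: 3; order 3: 4; order 4: 1; order 6: 12; order 9: 1; order 12: 4; order 18: 3; order 36: 1.
Total: 1 + 3 + 4 + 1 + 12 + 1 + 4 + 3 + 1 = 30.

30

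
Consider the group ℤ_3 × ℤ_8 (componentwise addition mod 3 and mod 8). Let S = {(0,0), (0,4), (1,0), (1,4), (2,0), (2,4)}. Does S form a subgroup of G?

|S| = 6 divides |G| = 24, consistent with Lagrange.
S contains the identity, every element's inverse is in S, and S is closed under +: it is a subgroup.
In fact S = ⟨(2,4)⟩.

Yes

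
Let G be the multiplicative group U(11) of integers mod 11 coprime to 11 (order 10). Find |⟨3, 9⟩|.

5

|⟨3⟩| = 5 and |⟨9⟩| = 5, so |H| is a multiple of lcm(5, 5) = 5 and divides |G| = 10.
Closing under the operation: H = {1, 3, 4, 5, 9}, so |H| = 5.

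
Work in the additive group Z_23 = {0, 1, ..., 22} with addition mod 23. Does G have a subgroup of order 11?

No

11 does not divide |G| = 23, so by Lagrange no subgroup of order 11 exists.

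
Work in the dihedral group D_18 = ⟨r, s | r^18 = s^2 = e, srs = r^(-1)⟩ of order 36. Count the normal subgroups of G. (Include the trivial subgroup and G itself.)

9

G has 45 subgroups. Checking conjugation-invariance by order — order 1: 1/1 normal; order 2: 1/19 normal; order 3: 1/1 normal; order 4: 0/9 normal; order 6: 1/7 normal; order 9: 1/1 normal; order 12: 0/3 normal; order 18: 3/3 normal; order 36: 1/1 normal.
Total normal subgroups: 9.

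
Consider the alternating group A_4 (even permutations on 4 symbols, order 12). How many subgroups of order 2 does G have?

3

|G| = 12 and 2 | 12, so subgroups of order 2 are possible by Lagrange.
The subgroups of order 2 are: {e, (1 2)(3 4)}; {e, (1 3)(2 4)}; {e, (1 4)(2 3)}.
So G has 3 subgroups of order 2.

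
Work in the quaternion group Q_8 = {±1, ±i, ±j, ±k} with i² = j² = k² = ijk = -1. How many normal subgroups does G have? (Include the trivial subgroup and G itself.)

G has 6 subgroups. Checking conjugation-invariance by order — order 1: 1/1 normal; order 2: 1/1 normal; order 4: 3/3 normal; order 8: 1/1 normal.
Total normal subgroups: 6.

6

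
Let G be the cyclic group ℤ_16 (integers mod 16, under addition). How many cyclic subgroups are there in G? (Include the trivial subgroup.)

Each element a generates a cyclic subgroup ⟨a⟩; distinct elements may generate the same one (a cyclic group of order d has φ(d) generators).
Cyclic subgroups by order — order 1: 1; order 2: 1; order 4: 1; order 8: 1; order 16: 1.
Total: 5.

5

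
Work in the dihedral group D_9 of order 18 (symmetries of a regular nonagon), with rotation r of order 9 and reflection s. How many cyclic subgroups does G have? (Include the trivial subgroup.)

12

Group the elements of G by the cyclic subgroup they generate; each cyclic subgroup of order d accounts for φ(d) elements.
Cyclic subgroups by order — order 1: 1; order 2: 9; order 3: 1; order 9: 1.
Total: 12.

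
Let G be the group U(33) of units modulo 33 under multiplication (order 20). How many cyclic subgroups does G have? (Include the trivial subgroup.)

8

Group the elements of G by the cyclic subgroup they generate; each cyclic subgroup of order d accounts for φ(d) elements.
Cyclic subgroups by order — order 1: 1; order 2: 3; order 5: 1; order 10: 3.
Total: 8.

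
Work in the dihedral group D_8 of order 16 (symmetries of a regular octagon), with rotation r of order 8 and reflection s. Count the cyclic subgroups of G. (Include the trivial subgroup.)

12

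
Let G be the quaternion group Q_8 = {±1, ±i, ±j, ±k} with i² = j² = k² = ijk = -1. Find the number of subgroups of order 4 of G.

3

|G| = 8 and 4 | 8, so subgroups of order 4 are possible by Lagrange.
The subgroups of order 4 are: {1, -1, i, -i}; {1, -1, j, -j}; {1, -1, k, -k}.
So G has 3 subgroups of order 4.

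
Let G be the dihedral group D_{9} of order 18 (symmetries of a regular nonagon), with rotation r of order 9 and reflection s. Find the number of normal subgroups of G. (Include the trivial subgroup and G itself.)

4

G has 16 subgroups. Checking conjugation-invariance by order — order 1: 1/1 normal; order 2: 0/9 normal; order 3: 1/1 normal; order 6: 0/3 normal; order 9: 1/1 normal; order 18: 1/1 normal.
Total normal subgroups: 4.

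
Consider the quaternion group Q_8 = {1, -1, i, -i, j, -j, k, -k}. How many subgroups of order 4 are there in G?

3

|G| = 8 and 4 | 8, so subgroups of order 4 are possible by Lagrange.
The subgroups of order 4 are: {1, -1, i, -i}; {1, -1, j, -j}; {1, -1, k, -k}.
So G has 3 subgroups of order 4.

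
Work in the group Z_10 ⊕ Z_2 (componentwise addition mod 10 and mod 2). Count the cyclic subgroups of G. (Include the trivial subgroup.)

Each element a generates a cyclic subgroup ⟨a⟩; distinct elements may generate the same one (a cyclic group of order d has φ(d) generators).
Cyclic subgroups by order — order 1: 1; order 2: 3; order 5: 1; order 10: 3.
Total: 8.

8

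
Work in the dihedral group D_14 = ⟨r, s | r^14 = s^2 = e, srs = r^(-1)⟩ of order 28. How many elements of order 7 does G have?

The elements of order 7 are: r^2, r^4, r^6, r^8, r^10, r^12.
That's 6.

6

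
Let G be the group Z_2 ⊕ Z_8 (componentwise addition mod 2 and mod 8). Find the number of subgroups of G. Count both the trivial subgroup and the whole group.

|G| = 16, so by Lagrange every subgroup order divides 16. Divisors: 1, 2, 4, 8, 16.
Subgroups by order — order 1: 1; order 2: 3; order 4: 3; order 8: 3; order 16: 1.
Total: 1 + 3 + 3 + 3 + 1 = 11.

11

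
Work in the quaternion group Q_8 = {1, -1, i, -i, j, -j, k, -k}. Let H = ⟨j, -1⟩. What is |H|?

|⟨j⟩| = 4 and |⟨-1⟩| = 2, so |H| is a multiple of lcm(4, 2) = 4 and divides |G| = 8.
Closing under the operation: H = {1, -1, j, -j}, so |H| = 4.

4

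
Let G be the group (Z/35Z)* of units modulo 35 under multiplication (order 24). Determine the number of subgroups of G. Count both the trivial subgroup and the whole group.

|G| = 24, so by Lagrange every subgroup order divides 24. Divisors: 1, 2, 3, 4, 6, 8, 12, 24.
Subgroups by order — order 1: 1; order 2: 3; order 3: 1; order 4: 3; order 6: 3; order 8: 1; order 12: 3; order 24: 1.
Total: 1 + 3 + 1 + 3 + 3 + 1 + 3 + 1 = 16.

16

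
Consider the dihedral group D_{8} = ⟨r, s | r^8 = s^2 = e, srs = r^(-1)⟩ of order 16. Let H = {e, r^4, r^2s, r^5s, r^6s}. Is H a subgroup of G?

No

|H| = 5 does not divide |G| = 16, so by Lagrange H is not a subgroup.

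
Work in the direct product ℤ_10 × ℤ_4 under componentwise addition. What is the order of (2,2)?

10

The order of (2,2) in Z_10 × Z_4 is lcm(ord(2) in Z_10, ord(2) in Z_4).
ord(2) = 5 and ord(2) = 2, so |⟨(2,2)⟩| = lcm(5, 2) = 10.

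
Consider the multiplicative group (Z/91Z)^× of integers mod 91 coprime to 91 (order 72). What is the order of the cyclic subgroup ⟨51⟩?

6

Compute successive powers of 51 mod 91: 51, 53, 64, 79, 25, 1; 51^6 ≡ 1 (mod 91).
So |⟨51⟩| = 6.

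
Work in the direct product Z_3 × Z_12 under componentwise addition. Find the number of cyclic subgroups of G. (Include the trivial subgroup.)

15

Each element a generates a cyclic subgroup ⟨a⟩; distinct elements may generate the same one (a cyclic group of order d has φ(d) generators).
Cyclic subgroups by order — order 1: 1; order 2: 1; order 3: 4; order 4: 1; order 6: 4; order 12: 4.
Total: 15.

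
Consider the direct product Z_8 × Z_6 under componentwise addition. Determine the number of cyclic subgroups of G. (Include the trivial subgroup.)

16

Each element a generates a cyclic subgroup ⟨a⟩; distinct elements may generate the same one (a cyclic group of order d has φ(d) generators).
Cyclic subgroups by order — order 1: 1; order 2: 3; order 3: 1; order 4: 2; order 6: 3; order 8: 2; order 12: 2; order 24: 2.
Total: 16.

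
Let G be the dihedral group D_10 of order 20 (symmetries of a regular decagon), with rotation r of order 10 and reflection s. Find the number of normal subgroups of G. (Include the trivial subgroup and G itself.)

7

G has 22 subgroups. Checking conjugation-invariance by order — order 1: 1/1 normal; order 2: 1/11 normal; order 4: 0/5 normal; order 5: 1/1 normal; order 10: 3/3 normal; order 20: 1/1 normal.
Total normal subgroups: 7.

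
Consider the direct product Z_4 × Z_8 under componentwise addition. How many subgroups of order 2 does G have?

3

|G| = 32 and 2 | 32, so subgroups of order 2 are possible by Lagrange.
The subgroups of order 2 are: {(0,0), (0,4)}; {(0,0), (2,0)}; {(0,0), (2,4)}.
So G has 3 subgroups of order 2.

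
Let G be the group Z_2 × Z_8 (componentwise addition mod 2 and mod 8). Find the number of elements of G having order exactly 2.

An element (a,b) has order lcm(ord(a), ord(b)); count pairs with lcm equal to 2.
Enumerating gives 3 such elements.

3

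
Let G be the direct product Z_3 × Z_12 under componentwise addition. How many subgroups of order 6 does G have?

4

|G| = 36 and 6 | 36, so subgroups of order 6 are possible by Lagrange.
The subgroups of order 6 are: {(0,0), (0,2), (0,4), (0,6), (0,8), (0,10)}; {(0,0), (0,6), (1,0), (1,6), (2,0), (2,6)}; {(0,0), (0,6), (1,4), (1,10), (2,2), (2,8)}; {(0,0), (0,6), (1,2), (1,8), (2,4), (2,10)}.
So G has 4 subgroups of order 6.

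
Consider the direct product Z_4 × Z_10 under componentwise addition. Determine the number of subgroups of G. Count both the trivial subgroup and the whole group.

|G| = 40, so by Lagrange every subgroup order divides 40. Divisors: 1, 2, 4, 5, 8, 10, 20, 40.
Subgroups by order — order 1: 1; order 2: 3; order 4: 3; order 5: 1; order 8: 1; order 10: 3; order 20: 3; order 40: 1.
Total: 1 + 3 + 3 + 1 + 1 + 3 + 3 + 1 = 16.

16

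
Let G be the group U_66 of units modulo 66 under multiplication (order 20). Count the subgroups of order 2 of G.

|G| = 20 and 2 | 20, so subgroups of order 2 are possible by Lagrange.
The subgroups of order 2 are: {1, 23}; {1, 43}; {1, 65}.
So G has 3 subgroups of order 2.

3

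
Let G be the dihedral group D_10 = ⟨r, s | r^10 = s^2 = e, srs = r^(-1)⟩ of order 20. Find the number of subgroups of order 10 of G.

3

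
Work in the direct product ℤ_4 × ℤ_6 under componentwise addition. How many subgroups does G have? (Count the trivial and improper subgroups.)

16

|G| = 24, so by Lagrange every subgroup order divides 24. Divisors: 1, 2, 3, 4, 6, 8, 12, 24.
Subgroups by order — order 1: 1; order 2: 3; order 3: 1; order 4: 3; order 6: 3; order 8: 1; order 12: 3; order 24: 1.
Total: 1 + 3 + 1 + 3 + 3 + 1 + 3 + 1 = 16.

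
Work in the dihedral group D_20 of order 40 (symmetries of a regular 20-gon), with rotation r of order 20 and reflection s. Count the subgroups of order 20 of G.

3

|G| = 40 and 20 | 40, so subgroups of order 20 are possible by Lagrange.
The subgroups of order 20 are: {e, r, r^2, r^3, r^4, r^5, r^6, r^7, r^8, r^9, r^10, r^11, r^12, r^13, r^14, r^15, r^16, r^17, r^18, r^19}; {e, r^2, r^4, r^6, r^8, r^10, r^12, r^14, r^16, r^18, s, r^2s, r^4s, r^6s, r^8s, r^10s, r^12s, r^14s, r^16s, r^18s}; {e, r^2, r^4, r^6, r^8, r^10, r^12, r^14, r^16, r^18, rs, r^3s, r^5s, r^7s, r^9s, r^11s, r^13s, r^15s, r^17s, r^19s}.
So G has 3 subgroups of order 20.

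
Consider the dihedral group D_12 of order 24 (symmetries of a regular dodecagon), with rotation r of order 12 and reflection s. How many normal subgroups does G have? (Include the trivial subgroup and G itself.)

9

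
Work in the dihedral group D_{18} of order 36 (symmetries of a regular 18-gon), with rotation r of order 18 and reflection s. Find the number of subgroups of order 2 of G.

|G| = 36 and 2 | 36, so subgroups of order 2 are possible by Lagrange.
The subgroups of order 2 are: {e, r^10s}; {e, r^11s}; {e, r^12s}; {e, r^13s}; … (19 in all).
So G has 19 subgroups of order 2.

19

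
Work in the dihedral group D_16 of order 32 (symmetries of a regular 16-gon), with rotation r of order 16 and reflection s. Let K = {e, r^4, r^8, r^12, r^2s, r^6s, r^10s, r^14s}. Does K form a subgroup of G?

Yes

|K| = 8 divides |G| = 32, consistent with Lagrange.
K contains the identity, every element's inverse is in K, and K is closed under ·: it is a subgroup.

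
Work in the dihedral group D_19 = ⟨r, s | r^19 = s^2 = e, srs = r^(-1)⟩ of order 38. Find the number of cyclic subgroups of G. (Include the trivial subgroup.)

21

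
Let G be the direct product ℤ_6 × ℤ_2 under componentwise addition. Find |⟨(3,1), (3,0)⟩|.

4

|⟨(3,1)⟩| = 2 and |⟨(3,0)⟩| = 2, so |H| is a multiple of lcm(2, 2) = 2 and divides |G| = 12.
Closing under the operation: H = {(0,0), (0,1), (3,0), (3,1)}, so |H| = 4.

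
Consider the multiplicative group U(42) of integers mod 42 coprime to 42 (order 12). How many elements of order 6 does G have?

The elements of order 6 are: 5, 11, 17, 19, 23, 31.
That's 6.

6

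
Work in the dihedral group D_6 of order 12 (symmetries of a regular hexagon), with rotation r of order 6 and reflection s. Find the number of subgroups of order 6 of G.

3

|G| = 12 and 6 | 12, so subgroups of order 6 are possible by Lagrange.
The subgroups of order 6 are: {e, r, r^2, r^3, r^4, r^5}; {e, r^2, r^4, s, r^2s, r^4s}; {e, r^2, r^4, rs, r^3s, r^5s}.
So G has 3 subgroups of order 6.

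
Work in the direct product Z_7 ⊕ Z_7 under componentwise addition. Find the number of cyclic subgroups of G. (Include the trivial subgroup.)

Each element a generates a cyclic subgroup ⟨a⟩; distinct elements may generate the same one (a cyclic group of order d has φ(d) generators).
Cyclic subgroups by order — order 1: 1; order 7: 8.
Total: 9.

9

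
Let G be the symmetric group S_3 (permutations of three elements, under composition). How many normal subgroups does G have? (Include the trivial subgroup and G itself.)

G has 6 subgroups. Checking conjugation-invariance by order — order 1: 1/1 normal; order 2: 0/3 normal; order 3: 1/1 normal; order 6: 1/1 normal.
Total normal subgroups: 3.

3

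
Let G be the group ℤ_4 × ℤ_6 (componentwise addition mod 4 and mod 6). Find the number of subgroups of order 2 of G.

|G| = 24 and 2 | 24, so subgroups of order 2 are possible by Lagrange.
The subgroups of order 2 are: {(0,0), (0,3)}; {(0,0), (2,0)}; {(0,0), (2,3)}.
So G has 3 subgroups of order 2.

3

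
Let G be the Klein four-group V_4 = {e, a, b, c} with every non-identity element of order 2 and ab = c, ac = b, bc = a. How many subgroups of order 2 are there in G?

3

|G| = 4 and 2 | 4, so subgroups of order 2 are possible by Lagrange.
The subgroups of order 2 are: {e, a}; {e, b}; {e, c}.
So G has 3 subgroups of order 2.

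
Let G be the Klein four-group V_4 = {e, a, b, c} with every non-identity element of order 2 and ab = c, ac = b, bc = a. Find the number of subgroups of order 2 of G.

3

|G| = 4 and 2 | 4, so subgroups of order 2 are possible by Lagrange.
The subgroups of order 2 are: {e, a}; {e, b}; {e, c}.
So G has 3 subgroups of order 2.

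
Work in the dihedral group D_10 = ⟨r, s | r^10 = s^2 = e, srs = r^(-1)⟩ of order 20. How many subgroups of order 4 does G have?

|G| = 20 and 4 | 20, so subgroups of order 4 are possible by Lagrange.
The subgroups of order 4 are: {e, r^5, r^2s, r^7s}; {e, r^5, r^3s, r^8s}; {e, r^5, r^4s, r^9s}; {e, r^5, s, r^5s}; … (5 in all).
So G has 5 subgroups of order 4.

5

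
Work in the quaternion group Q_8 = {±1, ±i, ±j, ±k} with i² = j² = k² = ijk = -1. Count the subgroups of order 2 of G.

1

|G| = 8 and 2 | 8, so subgroups of order 2 are possible by Lagrange.
The subgroups of order 2 are: {1, -1}.
So G has 1 subgroup of order 2.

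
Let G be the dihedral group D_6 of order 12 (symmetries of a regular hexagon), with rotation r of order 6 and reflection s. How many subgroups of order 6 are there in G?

|G| = 12 and 6 | 12, so subgroups of order 6 are possible by Lagrange.
The subgroups of order 6 are: {e, r, r^2, r^3, r^4, r^5}; {e, r^2, r^4, s, r^2s, r^4s}; {e, r^2, r^4, rs, r^3s, r^5s}.
So G has 3 subgroups of order 6.

3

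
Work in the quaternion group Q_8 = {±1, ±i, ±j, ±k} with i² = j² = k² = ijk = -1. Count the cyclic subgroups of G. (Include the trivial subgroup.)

5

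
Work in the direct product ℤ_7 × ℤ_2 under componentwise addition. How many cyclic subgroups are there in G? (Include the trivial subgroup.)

4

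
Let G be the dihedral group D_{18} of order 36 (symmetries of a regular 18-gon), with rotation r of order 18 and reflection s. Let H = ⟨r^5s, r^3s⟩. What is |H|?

18

|⟨r^5s⟩| = 2 and |⟨r^3s⟩| = 2, so |H| is a multiple of lcm(2, 2) = 2 and divides |G| = 36.
Closing under the operation: H = {e, r^2, r^4, r^6, r^8, r^10, r^12, r^14, r^16, rs, r^3s, r^5s, r^7s, r^9s, r^11s, r^13s, r^15s, r^17s}, so |H| = 18.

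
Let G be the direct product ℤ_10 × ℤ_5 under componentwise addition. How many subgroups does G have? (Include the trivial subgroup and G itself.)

16

|G| = 50, so by Lagrange every subgroup order divides 50. Divisors: 1, 2, 5, 10, 25, 50.
Subgroups by order — order 1: 1; order 2: 1; order 5: 6; order 10: 6; order 25: 1; order 50: 1.
Total: 1 + 1 + 6 + 6 + 1 + 1 = 16.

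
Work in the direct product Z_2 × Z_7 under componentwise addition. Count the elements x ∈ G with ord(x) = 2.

1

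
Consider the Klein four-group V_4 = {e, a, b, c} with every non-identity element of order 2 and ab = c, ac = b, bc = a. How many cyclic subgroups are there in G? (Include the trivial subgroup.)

Each element a generates a cyclic subgroup ⟨a⟩; distinct elements may generate the same one (a cyclic group of order d has φ(d) generators).
Cyclic subgroups by order — order 1: 1; order 2: 3.
Total: 4.

4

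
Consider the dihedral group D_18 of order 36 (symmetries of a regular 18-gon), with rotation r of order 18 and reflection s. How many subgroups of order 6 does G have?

7

|G| = 36 and 6 | 36, so subgroups of order 6 are possible by Lagrange.
The subgroups of order 6 are: {e, r^6, r^12, r^4s, r^10s, r^16s}; {e, r^6, r^12, r^5s, r^11s, r^17s}; {e, r^6, r^12, s, r^6s, r^12s}; {e, r^6, r^12, rs, r^7s, r^13s}; … (7 in all).
So G has 7 subgroups of order 6.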